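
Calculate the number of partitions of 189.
1527273599625

p(n) counts ways to write n as a sum of positive integers (order ignored).
Euler's pentagonal recurrence: p(k) = p(k-1) + p(k-2) - p(k-5) - p(k-7) + p(k-12) + p(k-15) - ... (offsets j(3j∓1)/2, signs ++--, p(0)=1, p(<0)=0).
DP table for k = 0..188: p(0)=1, p(1)=1, p(2)=2, p(3)=3, p(4)=5, p(5)=7, p(6)=11, p(7)=15, p(8)=22, p(9)=30, p(10)=42, p(11)=56, p(12)=77, p(13)=101, p(14)=135, p(15)=176, p(16)=231, p(17)=297, p(18)=385, p(19)=490, p(20)=627, p(21)=792, p(22)=1002, p(23)=1255, p(24)=1575, p(25)=1958, p(26)=2436, p(27)=3010, p(28)=3718, p(29)=4565, p(30)=5604, p(31)=6842, p(32)=8349, p(33)=10143, p(34)=12310, p(35)=14883, p(36)=17977, p(37)=21637, p(38)=26015, p(39)=31185, p(40)=37338, p(41)=44583, p(42)=53174, p(43)=63261, p(44)=75175, p(45)=89134, p(46)=105558, p(47)=124754, p(48)=147273, p(49)=173525, p(50)=204226, p(51)=239943, p(52)=281589, p(53)=329931, p(54)=386155, p(55)=451276, p(56)=526823, p(57)=614154, p(58)=715220, p(59)=831820, p(60)=966467, p(61)=1121505, p(62)=1300156, p(63)=1505499, p(64)=1741630, p(65)=2012558, p(66)=2323520, p(67)=2679689, p(68)=3087735, p(69)=3554345, p(70)=4087968, p(71)=4697205, p(72)=5392783, p(73)=6185689, p(74)=7089500, p(75)=8118264, p(76)=9289091, p(77)=10619863, p(78)=12132164, p(79)=13848650, p(80)=15796476, p(81)=18004327, p(82)=20506255, p(83)=23338469, p(84)=26543660, p(85)=30167357, p(86)=34262962, p(87)=38887673, p(88)=44108109, p(89)=49995925, p(90)=56634173, p(91)=64112359, p(92)=72533807, p(93)=82010177, p(94)=92669720, p(95)=104651419, p(96)=118114304, p(97)=133230930, p(98)=150198136, p(99)=169229875, p(100)=190569292, p(101)=214481126, p(102)=241265379, p(103)=271248950, p(104)=304801365, p(105)=342325709, p(106)=384276336, p(107)=431149389, p(108)=483502844, p(109)=541946240, p(110)=607163746, p(111)=679903203, p(112)=761002156, p(113)=851376628, p(114)=952050665, p(115)=1064144451, p(116)=1188908248, p(117)=1327710076, p(118)=1482074143, p(119)=1653668665, p(120)=1844349560, p(121)=2056148051, p(122)=2291320912, p(123)=2552338241, p(124)=2841940500, p(125)=3163127352, p(126)=3519222692, p(127)=3913864295, p(128)=4351078600, p(129)=4835271870, p(130)=5371315400, p(131)=5964539504, p(132)=6620830889, p(133)=7346629512, p(134)=8149040695, p(135)=9035836076, p(136)=10015581680, p(137)=11097645016, p(138)=12292341831, p(139)=13610949895, p(140)=15065878135, p(141)=16670689208, p(142)=18440293320, p(143)=20390982757, p(144)=22540654445, p(145)=24908858009, p(146)=27517052599, p(147)=30388671978, p(148)=33549419497, p(149)=37027355200, p(150)=40853235313, p(151)=45060624582, p(152)=49686288421, p(153)=54770336324, p(154)=60356673280, p(155)=66493182097, p(156)=73232243759, p(157)=80630964769, p(158)=88751778802, p(159)=97662728555, p(160)=107438159466, p(161)=118159068427, p(162)=129913904637, p(163)=142798995930, p(164)=156919475295, p(165)=172389800255, p(166)=189334822579, p(167)=207890420102, p(168)=228204732751, p(169)=250438925115, p(170)=274768617130, p(171)=301384802048, p(172)=330495499613, p(173)=362326859895, p(174)=397125074750, p(175)=435157697830, p(176)=476715857290, p(177)=522115831195, p(178)=571701605655, p(179)=625846753120, p(180)=684957390936, p(181)=749474411781, p(182)=819876908323, p(183)=896684817527, p(184)=980462880430, p(185)=1071823774337, p(186)=1171432692373, p(187)=1280011042268, p(188)=1398341745571.
Final step: p(189) = p(188) + p(187) - p(184) - p(182) + p(177) + p(174) - p(167) - p(163) + p(154) + p(149) - p(138) - p(132) + p(119) + p(112) - p(97) - p(89) + p(72) + p(63) - p(44) - p(34) + p(13) + p(2)
= 1398341745571 + 1280011042268 - 980462880430 - 819876908323 + 522115831195 + 397125074750 - 207890420102 - 142798995930 + 60356673280 + 37027355200 - 12292341831 - 6620830889 + 1653668665 + 761002156 - 133230930 - 49995925 + 5392783 + 1505499 - 75175 - 12310 + 101 + 2
= 1527273599625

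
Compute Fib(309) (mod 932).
2

Matrix identity: Q^n = [[F_(n+1), F_n], [F_n, F_(n-1)]] with Q = [[1,1],[1,0]].
n = 309 = 100110101₂. Square-and-multiply, entries mod 932:
Q^1 = [[1,1],[1,0]]
Q^2 = (Q^1)² = [[2,1],[1,1]]
Q^4 = (Q^2)² = [[5,3],[3,2]]
Q^9 = (Q^4)²·Q = [[55,34],[34,21]]
Q^19 = (Q^9)²·Q = [[241,453],[453,720]]
Q^38 = (Q^19)² = [[466,89],[89,377]]
Q^77 = (Q^38)²·Q = [[0,465],[465,467]]
Q^154 = (Q^77)² = [[1,931],[931,2]]
Q^309 = (Q^154)²·Q = [[931,2],[2,929]]
F_309 mod 932 = Q^309[0][1] = 2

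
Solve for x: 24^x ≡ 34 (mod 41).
23

Baby-step giant-step with step n = ⌈√41⌉ = 7.
Baby steps 24^j mod 41 (j:value) for j=0..6: 0:1, 1:24, 2:2, 3:7, 4:4, 5:14, 6:8.
Giant-step multiplier: 24^(-7) ≡ 24^(40-7) = 24^33 ≡ 22 (mod 41).
Giant steps γ_i = 34·22^i mod 41: γ_0=34, γ_1=10, γ_2=15, γ_3=2 (in table at j=2).
x = i·n + j = 3·7 + 2 = 23.
Check: 24^23 ≡ 34 (mod 41).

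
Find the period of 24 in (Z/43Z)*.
21

43 is prime, so ord(24) divides φ(43) = 42.
Divisors of 42: 1, 2, 3, 6, 7, 14, 21, 42.
Repeated squaring: 24^1 ≡ 24, 24^2 ≡ 17, 24^4 ≡ 31, 24^8 ≡ 15, 24^16 ≡ 10, 24^32 ≡ 14 (mod 43).
Test 24^d mod 43 for each divisor d in increasing order:
24^1 ≡ 24
24^2 ≡ 17
24^3 = 24^2·24^1 ≡ 21
24^6 = 24^4·24^2 ≡ 11
24^7 = 24^4·24^2·24^1 ≡ 6
24^14 = 24^8·24^4·24^2 ≡ 36
24^21 = 24^16·24^4·24^1 ≡ 1  ← first divisor giving 1
The order is 21.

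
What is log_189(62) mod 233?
30

Baby-step giant-step with step n = ⌈√233⌉ = 16.
Baby steps 189^j mod 233 (j:value) for j=0..15: 0:1, 1:189, 2:72, 3:94, 4:58, 5:11, 6:215, 7:93, 8:102, 9:172, 10:121, 11:35, 12:91, 13:190, 14:28, 15:166.
Giant-step multiplier: 189^(-16) ≡ 189^(232-16) = 189^216 ≡ 23 (mod 233).
Giant steps γ_i = 62·23^i mod 233: γ_0=62, γ_1=28 (in table at j=14).
x = i·n + j = 1·16 + 14 = 30.
Check: 189^30 ≡ 62 (mod 233).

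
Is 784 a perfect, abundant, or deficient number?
abundant

Proper divisors of 784: sum = 1 + 2 + 4 + 7 + 8 + 14 + 16 + 28 + 49 + 56 + 98 + 112 + 196 + 392 = 983
Since 983 > 784, 784 is abundant.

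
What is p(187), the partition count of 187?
1280011042268

p(n) counts ways to write n as a sum of positive integers (order ignored).
Euler's pentagonal recurrence: p(k) = p(k-1) + p(k-2) - p(k-5) - p(k-7) + p(k-12) + p(k-15) - ... (offsets j(3j∓1)/2, signs ++--, p(0)=1, p(<0)=0).
DP table for k = 0..186: p(0)=1, p(1)=1, p(2)=2, p(3)=3, p(4)=5, p(5)=7, p(6)=11, p(7)=15, p(8)=22, p(9)=30, p(10)=42, p(11)=56, p(12)=77, p(13)=101, p(14)=135, p(15)=176, p(16)=231, p(17)=297, p(18)=385, p(19)=490, p(20)=627, p(21)=792, p(22)=1002, p(23)=1255, p(24)=1575, p(25)=1958, p(26)=2436, p(27)=3010, p(28)=3718, p(29)=4565, p(30)=5604, p(31)=6842, p(32)=8349, p(33)=10143, p(34)=12310, p(35)=14883, p(36)=17977, p(37)=21637, p(38)=26015, p(39)=31185, p(40)=37338, p(41)=44583, p(42)=53174, p(43)=63261, p(44)=75175, p(45)=89134, p(46)=105558, p(47)=124754, p(48)=147273, p(49)=173525, p(50)=204226, p(51)=239943, p(52)=281589, p(53)=329931, p(54)=386155, p(55)=451276, p(56)=526823, p(57)=614154, p(58)=715220, p(59)=831820, p(60)=966467, p(61)=1121505, p(62)=1300156, p(63)=1505499, p(64)=1741630, p(65)=2012558, p(66)=2323520, p(67)=2679689, p(68)=3087735, p(69)=3554345, p(70)=4087968, p(71)=4697205, p(72)=5392783, p(73)=6185689, p(74)=7089500, p(75)=8118264, p(76)=9289091, p(77)=10619863, p(78)=12132164, p(79)=13848650, p(80)=15796476, p(81)=18004327, p(82)=20506255, p(83)=23338469, p(84)=26543660, p(85)=30167357, p(86)=34262962, p(87)=38887673, p(88)=44108109, p(89)=49995925, p(90)=56634173, p(91)=64112359, p(92)=72533807, p(93)=82010177, p(94)=92669720, p(95)=104651419, p(96)=118114304, p(97)=133230930, p(98)=150198136, p(99)=169229875, p(100)=190569292, p(101)=214481126, p(102)=241265379, p(103)=271248950, p(104)=304801365, p(105)=342325709, p(106)=384276336, p(107)=431149389, p(108)=483502844, p(109)=541946240, p(110)=607163746, p(111)=679903203, p(112)=761002156, p(113)=851376628, p(114)=952050665, p(115)=1064144451, p(116)=1188908248, p(117)=1327710076, p(118)=1482074143, p(119)=1653668665, p(120)=1844349560, p(121)=2056148051, p(122)=2291320912, p(123)=2552338241, p(124)=2841940500, p(125)=3163127352, p(126)=3519222692, p(127)=3913864295, p(128)=4351078600, p(129)=4835271870, p(130)=5371315400, p(131)=5964539504, p(132)=6620830889, p(133)=7346629512, p(134)=8149040695, p(135)=9035836076, p(136)=10015581680, p(137)=11097645016, p(138)=12292341831, p(139)=13610949895, p(140)=15065878135, p(141)=16670689208, p(142)=18440293320, p(143)=20390982757, p(144)=22540654445, p(145)=24908858009, p(146)=27517052599, p(147)=30388671978, p(148)=33549419497, p(149)=37027355200, p(150)=40853235313, p(151)=45060624582, p(152)=49686288421, p(153)=54770336324, p(154)=60356673280, p(155)=66493182097, p(156)=73232243759, p(157)=80630964769, p(158)=88751778802, p(159)=97662728555, p(160)=107438159466, p(161)=118159068427, p(162)=129913904637, p(163)=142798995930, p(164)=156919475295, p(165)=172389800255, p(166)=189334822579, p(167)=207890420102, p(168)=228204732751, p(169)=250438925115, p(170)=274768617130, p(171)=301384802048, p(172)=330495499613, p(173)=362326859895, p(174)=397125074750, p(175)=435157697830, p(176)=476715857290, p(177)=522115831195, p(178)=571701605655, p(179)=625846753120, p(180)=684957390936, p(181)=749474411781, p(182)=819876908323, p(183)=896684817527, p(184)=980462880430, p(185)=1071823774337, p(186)=1171432692373.
Final step: p(187) = p(186) + p(185) - p(182) - p(180) + p(175) + p(172) - p(165) - p(161) + p(152) + p(147) - p(136) - p(130) + p(117) + p(110) - p(95) - p(87) + p(70) + p(61) - p(42) - p(32) + p(11) + p(0)
= 1171432692373 + 1071823774337 - 819876908323 - 684957390936 + 435157697830 + 330495499613 - 172389800255 - 118159068427 + 49686288421 + 30388671978 - 10015581680 - 5371315400 + 1327710076 + 607163746 - 104651419 - 38887673 + 4087968 + 1121505 - 53174 - 8349 + 56 + 1
= 1280011042268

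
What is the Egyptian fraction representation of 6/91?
1/16 + 1/292 + 1/106288

Greedy algorithm:
6/91: ceiling(91/6) = 16, use 1/16
5/1456: ceiling(1456/5) = 292, use 1/292
1/106288: ceiling(106288/1) = 106288, use 1/106288
Result: 6/91 = 1/16 + 1/292 + 1/106288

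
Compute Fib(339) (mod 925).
886

Matrix identity: Q^n = [[F_(n+1), F_n], [F_n, F_(n-1)]] with Q = [[1,1],[1,0]].
n = 339 = 101010011₂. Square-and-multiply, entries mod 925:
Q^1 = [[1,1],[1,0]]
Q^2 = (Q^1)² = [[2,1],[1,1]]
Q^5 = (Q^2)²·Q = [[8,5],[5,3]]
Q^10 = (Q^5)² = [[89,55],[55,34]]
Q^21 = (Q^10)²·Q = [[136,771],[771,290]]
Q^42 = (Q^21)² = [[587,71],[71,516]]
Q^84 = (Q^42)² = [[885,613],[613,272]]
Q^169 = (Q^84)²·Q = [[660,894],[894,691]]
Q^339 = (Q^169)²·Q = [[630,886],[886,669]]
F_339 mod 925 = Q^339[0][1] = 886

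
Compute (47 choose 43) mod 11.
0

Using Lucas' theorem:
Write n=47 and k=43 in base 11:
n in base 11: [4, 3]
k in base 11: [3, 10]
C(47,43) mod 11 = ∏ C(n_i, k_i) mod 11
Digit binomials (mod 11): C(4,3) = 4; C(3,10) = 0 (k_i > n_i)
Product: 4 × 0 = 0 ≡ 0 (mod 11)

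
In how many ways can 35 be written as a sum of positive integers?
14883

p(n) counts ways to write n as a sum of positive integers (order ignored).
Euler's pentagonal recurrence: p(k) = p(k-1) + p(k-2) - p(k-5) - p(k-7) + p(k-12) + p(k-15) - ... (offsets j(3j∓1)/2, signs ++--, p(0)=1, p(<0)=0).
DP table for k = 0..34: p(0)=1, p(1)=1, p(2)=2, p(3)=3, p(4)=5, p(5)=7, p(6)=11, p(7)=15, p(8)=22, p(9)=30, p(10)=42, p(11)=56, p(12)=77, p(13)=101, p(14)=135, p(15)=176, p(16)=231, p(17)=297, p(18)=385, p(19)=490, p(20)=627, p(21)=792, p(22)=1002, p(23)=1255, p(24)=1575, p(25)=1958, p(26)=2436, p(27)=3010, p(28)=3718, p(29)=4565, p(30)=5604, p(31)=6842, p(32)=8349, p(33)=10143, p(34)=12310.
Final step: p(35) = p(34) + p(33) - p(30) - p(28) + p(23) + p(20) - p(13) - p(9) + p(0)
= 12310 + 10143 - 5604 - 3718 + 1255 + 627 - 101 - 30 + 1
= 14883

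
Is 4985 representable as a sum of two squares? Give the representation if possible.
19² + 68² (a=19, b=68)

Factorization: 4985 = 5 × 997
By Fermat: n is sum of two squares iff every prime p ≡ 3 (mod 4) appears to even power.
All primes ≡ 3 (mod 4) appear to even power.
Search a = 0, 1, 2, … for 4985 - a² a perfect square: first hit at a = 19: 4985 - 361 = 4624 = 68².
4985 = 19² + 68² = 361 + 4624 ✓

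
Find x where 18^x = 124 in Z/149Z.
142

Baby-step giant-step with step n = ⌈√149⌉ = 13.
Baby steps 18^j mod 149 (j:value) for j=0..12: 0:1, 1:18, 2:26, 3:21, 4:80, 5:99, 6:143, 7:41, 8:142, 9:23, 10:116, 11:2, 12:36.
Giant-step multiplier: 18^(-13) ≡ 18^(148-13) = 18^135 ≡ 43 (mod 149).
Giant steps γ_i = 124·43^i mod 149: γ_0=124, γ_1=117, γ_2=114, γ_3=134, γ_4=100, γ_5=128, γ_6=140, γ_7=60, γ_8=47, γ_9=84, γ_10=36 (in table at j=12).
x = i·n + j = 10·13 + 12 = 142.
Check: 18^142 ≡ 124 (mod 149).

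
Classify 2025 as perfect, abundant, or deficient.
deficient

Proper divisors of 2025: sum = 1 + 3 + 5 + 9 + 15 + 25 + 27 + 45 + 75 + 81 + 135 + 225 + 405 + 675 = 1726
Since 1726 < 2025, 2025 is deficient.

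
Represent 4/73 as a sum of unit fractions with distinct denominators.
1/19 + 1/463 + 1/321091 + 1/206198539471

Greedy algorithm:
4/73: ceiling(73/4) = 19, use 1/19
3/1387: ceiling(1387/3) = 463, use 1/463
2/642181: ceiling(642181/2) = 321091, use 1/321091
1/206198539471: ceiling(206198539471/1) = 206198539471, use 1/206198539471
Result: 4/73 = 1/19 + 1/463 + 1/321091 + 1/206198539471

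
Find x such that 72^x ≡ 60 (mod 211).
153

Baby-step giant-step with step n = ⌈√211⌉ = 15.
Baby steps 72^j mod 211 (j:value) for j=0..14: 0:1, 1:72, 2:120, 3:200, 4:52, 5:157, 6:121, 7:61, 8:172, 9:146, 10:173, 11:7, 12:82, 13:207, 14:134.
Giant-step multiplier: 72^(-15) ≡ 72^(210-15) = 72^195 ≡ 40 (mod 211).
Giant steps γ_i = 60·40^i mod 211: γ_0=60, γ_1=79, γ_2=206, γ_3=11, γ_4=18, γ_5=87, γ_6=104, γ_7=151, γ_8=132, γ_9=5, γ_10=200 (in table at j=3).
x = i·n + j = 10·15 + 3 = 153.
Check: 72^153 ≡ 60 (mod 211).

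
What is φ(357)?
192

357 = 3 × 7 × 17
φ(n) = n × ∏(1 - 1/p) for each prime p dividing n
φ(357) = 357 × (1 - 1/3) × (1 - 1/7) × (1 - 1/17) = 192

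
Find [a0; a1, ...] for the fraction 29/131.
[0; 4, 1, 1, 14]

Euclidean algorithm steps:
29 = 0 × 131 + 29
131 = 4 × 29 + 15
29 = 1 × 15 + 14
15 = 1 × 14 + 1
14 = 14 × 1 + 0
Continued fraction: [0; 4, 1, 1, 14]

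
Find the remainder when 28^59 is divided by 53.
44

Repeated squaring. Binary of 59 = 111011.
28^1 ≡ 28 (mod 53); 28^2 ≡ 42 (mod 53); 28^4 ≡ 15 (mod 53); 28^8 ≡ 13 (mod 53); 28^16 ≡ 10 (mod 53); 28^32 ≡ 47 (mod 53)
28^59 = 28^1 × 28^2 × 28^8 × 28^16 × 28^32 ≡ 44 (mod 53)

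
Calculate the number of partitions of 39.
31185

p(n) counts ways to write n as a sum of positive integers (order ignored).
Euler's pentagonal recurrence: p(k) = p(k-1) + p(k-2) - p(k-5) - p(k-7) + p(k-12) + p(k-15) - ... (offsets j(3j∓1)/2, signs ++--, p(0)=1, p(<0)=0).
DP table for k = 0..38: p(0)=1, p(1)=1, p(2)=2, p(3)=3, p(4)=5, p(5)=7, p(6)=11, p(7)=15, p(8)=22, p(9)=30, p(10)=42, p(11)=56, p(12)=77, p(13)=101, p(14)=135, p(15)=176, p(16)=231, p(17)=297, p(18)=385, p(19)=490, p(20)=627, p(21)=792, p(22)=1002, p(23)=1255, p(24)=1575, p(25)=1958, p(26)=2436, p(27)=3010, p(28)=3718, p(29)=4565, p(30)=5604, p(31)=6842, p(32)=8349, p(33)=10143, p(34)=12310, p(35)=14883, p(36)=17977, p(37)=21637, p(38)=26015.
Final step: p(39) = p(38) + p(37) - p(34) - p(32) + p(27) + p(24) - p(17) - p(13) + p(4)
= 26015 + 21637 - 12310 - 8349 + 3010 + 1575 - 297 - 101 + 5
= 31185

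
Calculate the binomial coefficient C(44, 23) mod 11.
0

Using Lucas' theorem:
Write n=44 and k=23 in base 11:
n in base 11: [4, 0]
k in base 11: [2, 1]
C(44,23) mod 11 = ∏ C(n_i, k_i) mod 11
Digit binomials (mod 11): C(4,2) = 6; C(0,1) = 0 (k_i > n_i)
Product: 6 × 0 = 0 ≡ 0 (mod 11)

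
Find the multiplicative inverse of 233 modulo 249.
140

gcd(233, 249) = 1, so the inverse exists.
Extended Euclidean algorithm on (249, 233):
249 = 1 × 233 + 16  ⟹  16 = (1)·249 + (-1)·233
233 = 14 × 16 + 9  ⟹  9 = (-14)·249 + (15)·233
16 = 1 × 9 + 7  ⟹  7 = (15)·249 + (-16)·233
9 = 1 × 7 + 2  ⟹  2 = (-29)·249 + (31)·233
7 = 3 × 2 + 1  ⟹  1 = (102)·249 + (-109)·233
So (-109)·233 ≡ 1 (mod 249), i.e. 233^(-1) ≡ -109 ≡ 140 (mod 249).
Check: 233 × 140 = 32620 ≡ 1 (mod 249)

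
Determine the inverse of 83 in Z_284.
219

gcd(83, 284) = 1, so the inverse exists.
Extended Euclidean algorithm on (284, 83):
284 = 3 × 83 + 35  ⟹  35 = (1)·284 + (-3)·83
83 = 2 × 35 + 13  ⟹  13 = (-2)·284 + (7)·83
35 = 2 × 13 + 9  ⟹  9 = (5)·284 + (-17)·83
13 = 1 × 9 + 4  ⟹  4 = (-7)·284 + (24)·83
9 = 2 × 4 + 1  ⟹  1 = (19)·284 + (-65)·83
So (-65)·83 ≡ 1 (mod 284), i.e. 83^(-1) ≡ -65 ≡ 219 (mod 284).
Check: 83 × 219 = 18177 ≡ 1 (mod 284)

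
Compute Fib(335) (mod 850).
565

Matrix identity: Q^n = [[F_(n+1), F_n], [F_n, F_(n-1)]] with Q = [[1,1],[1,0]].
n = 335 = 101001111₂. Square-and-multiply, entries mod 850:
Q^1 = [[1,1],[1,0]]
Q^2 = (Q^1)² = [[2,1],[1,1]]
Q^5 = (Q^2)²·Q = [[8,5],[5,3]]
Q^10 = (Q^5)² = [[89,55],[55,34]]
Q^20 = (Q^10)² = [[746,815],[815,781]]
Q^41 = (Q^20)²·Q = [[246,141],[141,105]]
Q^83 = (Q^41)²·Q = [[688,497],[497,191]]
Q^167 = (Q^83)²·Q = [[366,403],[403,813]]
Q^335 = (Q^167)²·Q = [[552,565],[565,837]]
F_335 mod 850 = Q^335[0][1] = 565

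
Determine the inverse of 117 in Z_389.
133

gcd(117, 389) = 1, so the inverse exists.
Extended Euclidean algorithm on (389, 117):
389 = 3 × 117 + 38  ⟹  38 = (1)·389 + (-3)·117
117 = 3 × 38 + 3  ⟹  3 = (-3)·389 + (10)·117
38 = 12 × 3 + 2  ⟹  2 = (37)·389 + (-123)·117
3 = 1 × 2 + 1  ⟹  1 = (-40)·389 + (133)·117
So (133)·117 ≡ 1 (mod 389), i.e. 117^(-1) ≡ 133 (mod 389).
Check: 117 × 133 = 15561 ≡ 1 (mod 389)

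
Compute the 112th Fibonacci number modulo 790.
509

Matrix identity: Q^n = [[F_(n+1), F_n], [F_n, F_(n-1)]] with Q = [[1,1],[1,0]].
n = 112 = 1110000₂. Square-and-multiply, entries mod 790:
Q^1 = [[1,1],[1,0]]
Q^3 = (Q^1)²·Q = [[3,2],[2,1]]
Q^7 = (Q^3)²·Q = [[21,13],[13,8]]
Q^14 = (Q^7)² = [[610,377],[377,233]]
Q^28 = (Q^14)² = [[729,231],[231,498]]
Q^56 = (Q^28)² = [[202,617],[617,375]]
Q^112 = (Q^56)² = [[423,509],[509,704]]
F_112 mod 790 = Q^112[0][1] = 509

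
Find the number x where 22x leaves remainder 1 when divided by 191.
165

gcd(22, 191) = 1, so the inverse exists.
Extended Euclidean algorithm on (191, 22):
191 = 8 × 22 + 15  ⟹  15 = (1)·191 + (-8)·22
22 = 1 × 15 + 7  ⟹  7 = (-1)·191 + (9)·22
15 = 2 × 7 + 1  ⟹  1 = (3)·191 + (-26)·22
So (-26)·22 ≡ 1 (mod 191), i.e. 22^(-1) ≡ -26 ≡ 165 (mod 191).
Check: 22 × 165 = 3630 ≡ 1 (mod 191)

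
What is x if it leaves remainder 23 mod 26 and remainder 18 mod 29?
569

Using Chinese Remainder Theorem:
M = 26 × 29 = 754
M1 = 29, M2 = 26
y1 = 29^(-1) mod 26 = 9
y2 = 26^(-1) mod 29 = 19
x = (23×29×9 + 18×26×19) mod 754 = 569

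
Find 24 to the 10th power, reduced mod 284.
108

Repeated squaring. Binary of 10 = 1010.
24^1 ≡ 24 (mod 284); 24^2 ≡ 8 (mod 284); 24^4 ≡ 64 (mod 284); 24^8 ≡ 120 (mod 284)
24^10 = 24^2 × 24^8 ≡ 108 (mod 284)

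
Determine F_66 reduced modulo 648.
640

Matrix identity: Q^n = [[F_(n+1), F_n], [F_n, F_(n-1)]] with Q = [[1,1],[1,0]].
n = 66 = 1000010₂. Square-and-multiply, entries mod 648:
Q^1 = [[1,1],[1,0]]
Q^2 = (Q^1)² = [[2,1],[1,1]]
Q^4 = (Q^2)² = [[5,3],[3,2]]
Q^8 = (Q^4)² = [[34,21],[21,13]]
Q^16 = (Q^8)² = [[301,339],[339,610]]
Q^33 = (Q^16)²·Q = [[487,106],[106,381]]
Q^66 = (Q^33)² = [[221,640],[640,229]]
F_66 mod 648 = Q^66[0][1] = 640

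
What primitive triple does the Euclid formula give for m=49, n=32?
(1377, 3136, 3425)

Euclid's formula: a = m² - n², b = 2mn, c = m² + n²
m = 49, n = 32
a = 49² - 32² = 2401 - 1024 = 1377
b = 2 × 49 × 32 = 3136
c = 49² + 32² = 2401 + 1024 = 3425
Verification: 1377² + 3136² = 1896129 + 9834496 = 11730625 = 3425² ✓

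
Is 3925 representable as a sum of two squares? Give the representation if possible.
9² + 62² (a=9, b=62)

Factorization: 3925 = 5^2 × 157
By Fermat: n is sum of two squares iff every prime p ≡ 3 (mod 4) appears to even power.
All primes ≡ 3 (mod 4) appear to even power.
Search a = 0, 1, 2, … for 3925 - a² a perfect square: first hit at a = 9: 3925 - 81 = 3844 = 62².
3925 = 9² + 62² = 81 + 3844 ✓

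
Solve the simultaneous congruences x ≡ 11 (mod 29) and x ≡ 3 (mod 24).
243

Using Chinese Remainder Theorem:
M = 29 × 24 = 696
M1 = 24, M2 = 29
y1 = 24^(-1) mod 29 = 23
y2 = 29^(-1) mod 24 = 5
x = (11×24×23 + 3×29×5) mod 696 = 243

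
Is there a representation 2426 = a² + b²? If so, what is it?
5² + 49² (a=5, b=49)

Factorization: 2426 = 2 × 1213
By Fermat: n is sum of two squares iff every prime p ≡ 3 (mod 4) appears to even power.
All primes ≡ 3 (mod 4) appear to even power.
Search a = 0, 1, 2, … for 2426 - a² a perfect square: first hit at a = 5: 2426 - 25 = 2401 = 49².
2426 = 5² + 49² = 25 + 2401 ✓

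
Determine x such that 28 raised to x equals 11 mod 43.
6

Baby-step giant-step with step n = ⌈√43⌉ = 7.
Baby steps 28^j mod 43 (j:value) for j=0..6: 0:1, 1:28, 2:10, 3:22, 4:14, 5:5, 6:11.
h = 11 is already in the table at j=6, so x = 6.
Check: 28^6 ≡ 11 (mod 43).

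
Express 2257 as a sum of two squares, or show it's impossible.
24² + 41² (a=24, b=41)

Factorization: 2257 = 37 × 61
By Fermat: n is sum of two squares iff every prime p ≡ 3 (mod 4) appears to even power.
All primes ≡ 3 (mod 4) appear to even power.
Search a = 0, 1, 2, … for 2257 - a² a perfect square: first hit at a = 24: 2257 - 576 = 1681 = 41².
2257 = 24² + 41² = 576 + 1681 ✓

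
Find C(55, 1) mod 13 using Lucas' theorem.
3

Using Lucas' theorem:
Write n=55 and k=1 in base 13:
n in base 13: [4, 3]
k in base 13: [0, 1]
C(55,1) mod 13 = ∏ C(n_i, k_i) mod 13
Digit binomials (mod 13): C(4,0) = 1; C(3,1) = 3
Product: 1 × 3 = 3 ≡ 3 (mod 13)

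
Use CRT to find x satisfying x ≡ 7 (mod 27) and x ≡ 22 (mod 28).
358

Using Chinese Remainder Theorem:
M = 27 × 28 = 756
M1 = 28, M2 = 27
y1 = 28^(-1) mod 27 = 1
y2 = 27^(-1) mod 28 = 27
x = (7×28×1 + 22×27×27) mod 756 = 358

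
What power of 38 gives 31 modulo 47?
11

Baby-step giant-step with step n = ⌈√47⌉ = 7.
Baby steps 38^j mod 47 (j:value) for j=0..6: 0:1, 1:38, 2:34, 3:23, 4:28, 5:30, 6:12.
Giant-step multiplier: 38^(-7) ≡ 38^(46-7) = 38^39 ≡ 10 (mod 47).
Giant steps γ_i = 31·10^i mod 47: γ_0=31, γ_1=28 (in table at j=4).
x = i·n + j = 1·7 + 4 = 11.
Check: 38^11 ≡ 31 (mod 47).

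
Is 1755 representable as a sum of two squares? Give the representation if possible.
Not possible

Factorization: 1755 = 3^3 × 5 × 13
By Fermat: n is sum of two squares iff every prime p ≡ 3 (mod 4) appears to even power.
Prime(s) ≡ 3 (mod 4) with odd exponent: [(3, 3)]
Therefore 1755 cannot be expressed as a² + b².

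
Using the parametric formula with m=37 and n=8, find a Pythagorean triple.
(1305, 592, 1433)

Euclid's formula: a = m² - n², b = 2mn, c = m² + n²
m = 37, n = 8
a = 37² - 8² = 1369 - 64 = 1305
b = 2 × 37 × 8 = 592
c = 37² + 8² = 1369 + 64 = 1433
Verification: 1305² + 592² = 1703025 + 350464 = 2053489 = 1433² ✓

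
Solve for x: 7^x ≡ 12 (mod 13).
6

Baby-step giant-step with step n = ⌈√13⌉ = 4.
Baby steps 7^j mod 13 (j:value) for j=0..3: 0:1, 1:7, 2:10, 3:5.
Giant-step multiplier: 7^(-4) ≡ 7^(12-4) = 7^8 ≡ 3 (mod 13).
Giant steps γ_i = 12·3^i mod 13: γ_0=12, γ_1=10 (in table at j=2).
x = i·n + j = 1·4 + 2 = 6.
Check: 7^6 ≡ 12 (mod 13).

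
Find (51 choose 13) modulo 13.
3

Using Lucas' theorem:
Write n=51 and k=13 in base 13:
n in base 13: [3, 12]
k in base 13: [1, 0]
C(51,13) mod 13 = ∏ C(n_i, k_i) mod 13
Digit binomials (mod 13): C(3,1) = 3; C(12,0) = 1
Product: 3 × 1 = 3 ≡ 3 (mod 13)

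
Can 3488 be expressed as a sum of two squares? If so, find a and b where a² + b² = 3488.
28² + 52² (a=28, b=52)

Factorization: 3488 = 2^5 × 109
By Fermat: n is sum of two squares iff every prime p ≡ 3 (mod 4) appears to even power.
All primes ≡ 3 (mod 4) appear to even power.
Search a = 0, 1, 2, … for 3488 - a² a perfect square: first hit at a = 28: 3488 - 784 = 2704 = 52².
3488 = 28² + 52² = 784 + 2704 ✓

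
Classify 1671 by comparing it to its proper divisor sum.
deficient

Proper divisors of 1671: sum = 1 + 3 + 557 = 561
Since 561 < 1671, 1671 is deficient.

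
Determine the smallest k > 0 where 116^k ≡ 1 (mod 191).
190

191 is prime, so ord(116) divides φ(191) = 190.
Divisors of 190: 1, 2, 5, 10, 19, 38, 95, 190.
Repeated squaring: 116^1 ≡ 116, 116^2 ≡ 86, 116^4 ≡ 138, 116^8 ≡ 135, 116^16 ≡ 80, 116^32 ≡ 97, 116^64 ≡ 50, 116^128 ≡ 17 (mod 191).
Test 116^d mod 191 for each divisor d in increasing order:
116^1 ≡ 116
116^2 ≡ 86
116^5 = 116^4·116^1 ≡ 155
116^10 = 116^8·116^2 ≡ 150
116^19 = 116^16·116^2·116^1 ≡ 82
116^38 = 116^32·116^4·116^2 ≡ 39
116^95 = 116^64·116^16·116^8·116^4·116^2·116^1 ≡ 190
116^190 = 116^128·116^32·116^16·116^8·116^4·116^2 ≡ 1  ← first divisor giving 1
The order is 190.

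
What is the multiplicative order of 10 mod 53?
13

53 is prime, so ord(10) divides φ(53) = 52.
Divisors of 52: 1, 2, 4, 13, 26, 52.
Repeated squaring: 10^1 ≡ 10, 10^2 ≡ 47, 10^4 ≡ 36, 10^8 ≡ 24, 10^16 ≡ 46, 10^32 ≡ 49 (mod 53).
Test 10^d mod 53 for each divisor d in increasing order:
10^1 ≡ 10
10^2 ≡ 47
10^4 ≡ 36
10^13 = 10^8·10^4·10^1 ≡ 1  ← first divisor giving 1
The order is 13.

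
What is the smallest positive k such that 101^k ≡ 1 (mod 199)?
66

199 is prime, so ord(101) divides φ(199) = 198.
Divisors of 198: 1, 2, 3, 6, 9, 11, 18, 22, 33, 66, 99, 198.
Repeated squaring: 101^1 ≡ 101, 101^2 ≡ 52, 101^4 ≡ 117, 101^8 ≡ 157, 101^16 ≡ 172, 101^32 ≡ 132, 101^64 ≡ 111, 101^128 ≡ 182 (mod 199).
Test 101^d mod 199 for each divisor d in increasing order:
101^1 ≡ 101
101^2 ≡ 52
101^3 = 101^2·101^1 ≡ 78
101^6 = 101^4·101^2 ≡ 114
101^9 = 101^8·101^1 ≡ 136
101^11 = 101^8·101^2·101^1 ≡ 107
101^18 = 101^16·101^2 ≡ 188
101^22 = 101^16·101^4·101^2 ≡ 106
101^33 = 101^32·101^1 ≡ 198
101^66 = 101^64·101^2 ≡ 1  ← first divisor giving 1
The order is 66.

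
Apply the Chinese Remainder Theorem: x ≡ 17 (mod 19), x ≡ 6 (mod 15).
36

Using Chinese Remainder Theorem:
M = 19 × 15 = 285
M1 = 15, M2 = 19
y1 = 15^(-1) mod 19 = 14
y2 = 19^(-1) mod 15 = 4
x = (17×15×14 + 6×19×4) mod 285 = 36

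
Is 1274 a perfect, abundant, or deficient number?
deficient

Proper divisors of 1274: sum = 1 + 2 + 7 + 13 + 14 + 26 + 49 + 91 + 98 + 182 + 637 = 1120
Since 1120 < 1274, 1274 is deficient.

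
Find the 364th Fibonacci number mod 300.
123

Matrix identity: Q^n = [[F_(n+1), F_n], [F_n, F_(n-1)]] with Q = [[1,1],[1,0]].
n = 364 = 101101100₂. Square-and-multiply, entries mod 300:
Q^1 = [[1,1],[1,0]]
Q^2 = (Q^1)² = [[2,1],[1,1]]
Q^5 = (Q^2)²·Q = [[8,5],[5,3]]
Q^11 = (Q^5)²·Q = [[144,89],[89,55]]
Q^22 = (Q^11)² = [[157,11],[11,146]]
Q^45 = (Q^22)²·Q = [[203,170],[170,33]]
Q^91 = (Q^45)²·Q = [[129,209],[209,220]]
Q^182 = (Q^91)² = [[22,41],[41,281]]
Q^364 = (Q^182)² = [[65,123],[123,242]]
F_364 mod 300 = Q^364[0][1] = 123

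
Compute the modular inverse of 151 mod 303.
301

gcd(151, 303) = 1, so the inverse exists.
Extended Euclidean algorithm on (303, 151):
303 = 2 × 151 + 1  ⟹  1 = (1)·303 + (-2)·151
So (-2)·151 ≡ 1 (mod 303), i.e. 151^(-1) ≡ -2 ≡ 301 (mod 303).
Check: 151 × 301 = 45451 ≡ 1 (mod 303)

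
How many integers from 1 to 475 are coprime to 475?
360

475 = 5^2 × 19
φ(n) = n × ∏(1 - 1/p) for each prime p dividing n
φ(475) = 475 × (1 - 1/5) × (1 - 1/19) = 360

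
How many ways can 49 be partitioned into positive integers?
173525

p(n) counts ways to write n as a sum of positive integers (order ignored).
Euler's pentagonal recurrence: p(k) = p(k-1) + p(k-2) - p(k-5) - p(k-7) + p(k-12) + p(k-15) - ... (offsets j(3j∓1)/2, signs ++--, p(0)=1, p(<0)=0).
DP table for k = 0..48: p(0)=1, p(1)=1, p(2)=2, p(3)=3, p(4)=5, p(5)=7, p(6)=11, p(7)=15, p(8)=22, p(9)=30, p(10)=42, p(11)=56, p(12)=77, p(13)=101, p(14)=135, p(15)=176, p(16)=231, p(17)=297, p(18)=385, p(19)=490, p(20)=627, p(21)=792, p(22)=1002, p(23)=1255, p(24)=1575, p(25)=1958, p(26)=2436, p(27)=3010, p(28)=3718, p(29)=4565, p(30)=5604, p(31)=6842, p(32)=8349, p(33)=10143, p(34)=12310, p(35)=14883, p(36)=17977, p(37)=21637, p(38)=26015, p(39)=31185, p(40)=37338, p(41)=44583, p(42)=53174, p(43)=63261, p(44)=75175, p(45)=89134, p(46)=105558, p(47)=124754, p(48)=147273.
Final step: p(49) = p(48) + p(47) - p(44) - p(42) + p(37) + p(34) - p(27) - p(23) + p(14) + p(9)
= 147273 + 124754 - 75175 - 53174 + 21637 + 12310 - 3010 - 1255 + 135 + 30
= 173525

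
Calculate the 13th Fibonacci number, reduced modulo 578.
233

Matrix identity: Q^n = [[F_(n+1), F_n], [F_n, F_(n-1)]] with Q = [[1,1],[1,0]].
n = 13 = 1101₂. Square-and-multiply, entries mod 578:
Q^1 = [[1,1],[1,0]]
Q^3 = (Q^1)²·Q = [[3,2],[2,1]]
Q^6 = (Q^3)² = [[13,8],[8,5]]
Q^13 = (Q^6)²·Q = [[377,233],[233,144]]
F_13 mod 578 = Q^13[0][1] = 233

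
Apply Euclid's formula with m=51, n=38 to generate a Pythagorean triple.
(1157, 3876, 4045)

Euclid's formula: a = m² - n², b = 2mn, c = m² + n²
m = 51, n = 38
a = 51² - 38² = 2601 - 1444 = 1157
b = 2 × 51 × 38 = 3876
c = 51² + 38² = 2601 + 1444 = 4045
Verification: 1157² + 3876² = 1338649 + 15023376 = 16362025 = 4045² ✓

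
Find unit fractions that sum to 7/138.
1/20 + 1/1380

Greedy algorithm:
7/138: ceiling(138/7) = 20, use 1/20
1/1380: ceiling(1380/1) = 1380, use 1/1380
Result: 7/138 = 1/20 + 1/1380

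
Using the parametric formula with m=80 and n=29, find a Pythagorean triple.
(5559, 4640, 7241)

Euclid's formula: a = m² - n², b = 2mn, c = m² + n²
m = 80, n = 29
a = 80² - 29² = 6400 - 841 = 5559
b = 2 × 80 × 29 = 4640
c = 80² + 29² = 6400 + 841 = 7241
Verification: 5559² + 4640² = 30902481 + 21529600 = 52432081 = 7241² ✓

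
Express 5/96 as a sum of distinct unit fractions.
1/20 + 1/480

Greedy algorithm:
5/96: ceiling(96/5) = 20, use 1/20
1/480: ceiling(480/1) = 480, use 1/480
Result: 5/96 = 1/20 + 1/480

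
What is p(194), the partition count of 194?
2366022741845

p(n) counts ways to write n as a sum of positive integers (order ignored).
Euler's pentagonal recurrence: p(k) = p(k-1) + p(k-2) - p(k-5) - p(k-7) + p(k-12) + p(k-15) - ... (offsets j(3j∓1)/2, signs ++--, p(0)=1, p(<0)=0).
DP table for k = 0..193: p(0)=1, p(1)=1, p(2)=2, p(3)=3, p(4)=5, p(5)=7, p(6)=11, p(7)=15, p(8)=22, p(9)=30, p(10)=42, p(11)=56, p(12)=77, p(13)=101, p(14)=135, p(15)=176, p(16)=231, p(17)=297, p(18)=385, p(19)=490, p(20)=627, p(21)=792, p(22)=1002, p(23)=1255, p(24)=1575, p(25)=1958, p(26)=2436, p(27)=3010, p(28)=3718, p(29)=4565, p(30)=5604, p(31)=6842, p(32)=8349, p(33)=10143, p(34)=12310, p(35)=14883, p(36)=17977, p(37)=21637, p(38)=26015, p(39)=31185, p(40)=37338, p(41)=44583, p(42)=53174, p(43)=63261, p(44)=75175, p(45)=89134, p(46)=105558, p(47)=124754, p(48)=147273, p(49)=173525, p(50)=204226, p(51)=239943, p(52)=281589, p(53)=329931, p(54)=386155, p(55)=451276, p(56)=526823, p(57)=614154, p(58)=715220, p(59)=831820, p(60)=966467, p(61)=1121505, p(62)=1300156, p(63)=1505499, p(64)=1741630, p(65)=2012558, p(66)=2323520, p(67)=2679689, p(68)=3087735, p(69)=3554345, p(70)=4087968, p(71)=4697205, p(72)=5392783, p(73)=6185689, p(74)=7089500, p(75)=8118264, p(76)=9289091, p(77)=10619863, p(78)=12132164, p(79)=13848650, p(80)=15796476, p(81)=18004327, p(82)=20506255, p(83)=23338469, p(84)=26543660, p(85)=30167357, p(86)=34262962, p(87)=38887673, p(88)=44108109, p(89)=49995925, p(90)=56634173, p(91)=64112359, p(92)=72533807, p(93)=82010177, p(94)=92669720, p(95)=104651419, p(96)=118114304, p(97)=133230930, p(98)=150198136, p(99)=169229875, p(100)=190569292, p(101)=214481126, p(102)=241265379, p(103)=271248950, p(104)=304801365, p(105)=342325709, p(106)=384276336, p(107)=431149389, p(108)=483502844, p(109)=541946240, p(110)=607163746, p(111)=679903203, p(112)=761002156, p(113)=851376628, p(114)=952050665, p(115)=1064144451, p(116)=1188908248, p(117)=1327710076, p(118)=1482074143, p(119)=1653668665, p(120)=1844349560, p(121)=2056148051, p(122)=2291320912, p(123)=2552338241, p(124)=2841940500, p(125)=3163127352, p(126)=3519222692, p(127)=3913864295, p(128)=4351078600, p(129)=4835271870, p(130)=5371315400, p(131)=5964539504, p(132)=6620830889, p(133)=7346629512, p(134)=8149040695, p(135)=9035836076, p(136)=10015581680, p(137)=11097645016, p(138)=12292341831, p(139)=13610949895, p(140)=15065878135, p(141)=16670689208, p(142)=18440293320, p(143)=20390982757, p(144)=22540654445, p(145)=24908858009, p(146)=27517052599, p(147)=30388671978, p(148)=33549419497, p(149)=37027355200, p(150)=40853235313, p(151)=45060624582, p(152)=49686288421, p(153)=54770336324, p(154)=60356673280, p(155)=66493182097, p(156)=73232243759, p(157)=80630964769, p(158)=88751778802, p(159)=97662728555, p(160)=107438159466, p(161)=118159068427, p(162)=129913904637, p(163)=142798995930, p(164)=156919475295, p(165)=172389800255, p(166)=189334822579, p(167)=207890420102, p(168)=228204732751, p(169)=250438925115, p(170)=274768617130, p(171)=301384802048, p(172)=330495499613, p(173)=362326859895, p(174)=397125074750, p(175)=435157697830, p(176)=476715857290, p(177)=522115831195, p(178)=571701605655, p(179)=625846753120, p(180)=684957390936, p(181)=749474411781, p(182)=819876908323, p(183)=896684817527, p(184)=980462880430, p(185)=1071823774337, p(186)=1171432692373, p(187)=1280011042268, p(188)=1398341745571, p(189)=1527273599625, p(190)=1667727404093, p(191)=1820701100652, p(192)=1987276856363, p(193)=2168627105469.
Final step: p(194) = p(193) + p(192) - p(189) - p(187) + p(182) + p(179) - p(172) - p(168) + p(159) + p(154) - p(143) - p(137) + p(124) + p(117) - p(102) - p(94) + p(77) + p(68) - p(49) - p(39) + p(18) + p(7)
= 2168627105469 + 1987276856363 - 1527273599625 - 1280011042268 + 819876908323 + 625846753120 - 330495499613 - 228204732751 + 97662728555 + 60356673280 - 20390982757 - 11097645016 + 2841940500 + 1327710076 - 241265379 - 92669720 + 10619863 + 3087735 - 173525 - 31185 + 385 + 15
= 2366022741845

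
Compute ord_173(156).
172

173 is prime, so ord(156) divides φ(173) = 172.
Divisors of 172: 1, 2, 4, 43, 86, 172.
Repeated squaring: 156^1 ≡ 156, 156^2 ≡ 116, 156^4 ≡ 135, 156^8 ≡ 60, 156^16 ≡ 140, 156^32 ≡ 51, 156^64 ≡ 6, 156^128 ≡ 36 (mod 173).
Test 156^d mod 173 for each divisor d in increasing order:
156^1 ≡ 156
156^2 ≡ 116
156^4 ≡ 135
156^43 = 156^32·156^8·156^2·156^1 ≡ 93
156^86 = 156^64·156^16·156^4·156^2 ≡ 172
156^172 = 156^128·156^32·156^8·156^4 ≡ 1  ← first divisor giving 1
The order is 172.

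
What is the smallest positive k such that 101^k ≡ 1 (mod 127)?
126

127 is prime, so ord(101) divides φ(127) = 126.
Divisors of 126: 1, 2, 3, 6, 7, 9, 14, 18, 21, 42, 63, 126.
Repeated squaring: 101^1 ≡ 101, 101^2 ≡ 41, 101^4 ≡ 30, 101^8 ≡ 11, 101^16 ≡ 121, 101^32 ≡ 36, 101^64 ≡ 26 (mod 127).
Test 101^d mod 127 for each divisor d in increasing order:
101^1 ≡ 101
101^2 ≡ 41
101^3 = 101^2·101^1 ≡ 77
101^6 = 101^4·101^2 ≡ 87
101^7 = 101^4·101^2·101^1 ≡ 24
101^9 = 101^8·101^1 ≡ 95
101^14 = 101^8·101^4·101^2 ≡ 68
101^18 = 101^16·101^2 ≡ 8
101^21 = 101^16·101^4·101^1 ≡ 108
101^42 = 101^32·101^8·101^2 ≡ 107
101^63 = 101^32·101^16·101^8·101^4·101^2·101^1 ≡ 126
101^126 = 101^64·101^32·101^16·101^8·101^4·101^2 ≡ 1  ← first divisor giving 1
The order is 126.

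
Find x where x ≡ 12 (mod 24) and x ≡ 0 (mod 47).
564

Using Chinese Remainder Theorem:
M = 24 × 47 = 1128
M1 = 47, M2 = 24
y1 = 47^(-1) mod 24 = 23
y2 = 24^(-1) mod 47 = 2
x = (12×47×23 + 0×24×2) mod 1128 = 564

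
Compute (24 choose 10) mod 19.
0

Using Lucas' theorem:
Write n=24 and k=10 in base 19:
n in base 19: [1, 5]
k in base 19: [0, 10]
C(24,10) mod 19 = ∏ C(n_i, k_i) mod 19
Digit binomials (mod 19): C(1,0) = 1; C(5,10) = 0 (k_i > n_i)
Product: 1 × 0 = 0 ≡ 0 (mod 19)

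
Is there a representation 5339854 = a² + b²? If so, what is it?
Not possible

Factorization: 5339854 = 2 × 13 × 59^3
By Fermat: n is sum of two squares iff every prime p ≡ 3 (mod 4) appears to even power.
Prime(s) ≡ 3 (mod 4) with odd exponent: [(59, 3)]
Therefore 5339854 cannot be expressed as a² + b².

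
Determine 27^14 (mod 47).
18

Repeated squaring. Binary of 14 = 1110.
27^1 ≡ 27 (mod 47); 27^2 ≡ 24 (mod 47); 27^4 ≡ 12 (mod 47); 27^8 ≡ 3 (mod 47)
27^14 = 27^2 × 27^4 × 27^8 ≡ 18 (mod 47)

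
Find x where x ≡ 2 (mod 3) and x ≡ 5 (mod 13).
5

Using Chinese Remainder Theorem:
M = 3 × 13 = 39
M1 = 13, M2 = 3
y1 = 13^(-1) mod 3 = 1
y2 = 3^(-1) mod 13 = 9
x = (2×13×1 + 5×3×9) mod 39 = 5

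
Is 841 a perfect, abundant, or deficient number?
deficient

Proper divisors of 841: sum = 1 + 29 = 30
Since 30 < 841, 841 is deficient.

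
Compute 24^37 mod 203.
199

Repeated squaring. Binary of 37 = 100101.
24^1 ≡ 24 (mod 203); 24^2 ≡ 170 (mod 203); 24^4 ≡ 74 (mod 203); 24^8 ≡ 198 (mod 203); 24^16 ≡ 25 (mod 203); 24^32 ≡ 16 (mod 203)
24^37 = 24^1 × 24^4 × 24^32 ≡ 199 (mod 203)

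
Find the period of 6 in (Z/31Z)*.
6

31 is prime, so ord(6) divides φ(31) = 30.
Divisors of 30: 1, 2, 3, 5, 6, 10, 15, 30.
Repeated squaring: 6^1 ≡ 6, 6^2 ≡ 5, 6^4 ≡ 25, 6^8 ≡ 5, 6^16 ≡ 25 (mod 31).
Test 6^d mod 31 for each divisor d in increasing order:
6^1 ≡ 6
6^2 ≡ 5
6^3 = 6^2·6^1 ≡ 30
6^5 = 6^4·6^1 ≡ 26
6^6 = 6^4·6^2 ≡ 1  ← first divisor giving 1
The order is 6.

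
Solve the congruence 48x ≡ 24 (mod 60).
x ≡ 3 (mod 5)

gcd(48, 60) = 12, which divides 24, so solutions exist.
Divide through by 12: 4x ≡ 2 (mod 5).
Find 4^(-1) mod 5 by the extended Euclidean algorithm:
5 = 1 × 4 + 1  ⟹  1 = (1)·5 + (-1)·4
So (-1)·4 ≡ 1 (mod 5), i.e. 4^(-1) ≡ -1 ≡ 4 (mod 5).
x ≡ 4 × 2 = 8 ≡ 3 (mod 5).
Check: 48 × 3 = 144 ≡ 24 (mod 60).
x ≡ 3 (mod 5), giving 12 solutions mod 60.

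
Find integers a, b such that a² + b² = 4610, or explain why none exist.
11² + 67² (a=11, b=67)

Factorization: 4610 = 2 × 5 × 461
By Fermat: n is sum of two squares iff every prime p ≡ 3 (mod 4) appears to even power.
All primes ≡ 3 (mod 4) appear to even power.
Search a = 0, 1, 2, … for 4610 - a² a perfect square: first hit at a = 11: 4610 - 121 = 4489 = 67².
4610 = 11² + 67² = 121 + 4489 ✓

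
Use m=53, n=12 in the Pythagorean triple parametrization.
(2665, 1272, 2953)

Euclid's formula: a = m² - n², b = 2mn, c = m² + n²
m = 53, n = 12
a = 53² - 12² = 2809 - 144 = 2665
b = 2 × 53 × 12 = 1272
c = 53² + 12² = 2809 + 144 = 2953
Verification: 2665² + 1272² = 7102225 + 1617984 = 8720209 = 2953² ✓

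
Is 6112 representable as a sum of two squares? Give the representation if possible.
Not possible

Factorization: 6112 = 2^5 × 191
By Fermat: n is sum of two squares iff every prime p ≡ 3 (mod 4) appears to even power.
Prime(s) ≡ 3 (mod 4) with odd exponent: [(191, 1)]
Therefore 6112 cannot be expressed as a² + b².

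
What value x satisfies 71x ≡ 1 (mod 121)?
75

gcd(71, 121) = 1, so the inverse exists.
Extended Euclidean algorithm on (121, 71):
121 = 1 × 71 + 50  ⟹  50 = (1)·121 + (-1)·71
71 = 1 × 50 + 21  ⟹  21 = (-1)·121 + (2)·71
50 = 2 × 21 + 8  ⟹  8 = (3)·121 + (-5)·71
21 = 2 × 8 + 5  ⟹  5 = (-7)·121 + (12)·71
8 = 1 × 5 + 3  ⟹  3 = (10)·121 + (-17)·71
5 = 1 × 3 + 2  ⟹  2 = (-17)·121 + (29)·71
3 = 1 × 2 + 1  ⟹  1 = (27)·121 + (-46)·71
So (-46)·71 ≡ 1 (mod 121), i.e. 71^(-1) ≡ -46 ≡ 75 (mod 121).
Check: 71 × 75 = 5325 ≡ 1 (mod 121)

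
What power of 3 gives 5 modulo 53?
15

Baby-step giant-step with step n = ⌈√53⌉ = 8.
Baby steps 3^j mod 53 (j:value) for j=0..7: 0:1, 1:3, 2:9, 3:27, 4:28, 5:31, 6:40, 7:14.
Giant-step multiplier: 3^(-8) ≡ 3^(52-8) = 3^44 ≡ 24 (mod 53).
Giant steps γ_i = 5·24^i mod 53: γ_0=5, γ_1=14 (in table at j=7).
x = i·n + j = 1·8 + 7 = 15.
Check: 3^15 ≡ 5 (mod 53).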